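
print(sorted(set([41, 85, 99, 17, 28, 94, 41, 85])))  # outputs [17, 28, 41, 85, 94, 99]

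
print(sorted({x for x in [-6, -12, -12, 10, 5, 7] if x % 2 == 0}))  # [-12, -6, 10]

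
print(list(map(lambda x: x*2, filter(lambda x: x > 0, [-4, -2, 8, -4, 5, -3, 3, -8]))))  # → [16, 10, 6]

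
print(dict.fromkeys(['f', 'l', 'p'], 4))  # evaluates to {'f': 4, 'l': 4, 'p': 4}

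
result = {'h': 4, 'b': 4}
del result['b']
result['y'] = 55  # {'h': 4, 'y': 55}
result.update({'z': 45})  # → {'h': 4, 'y': 55, 'z': 45}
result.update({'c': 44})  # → {'h': 4, 'y': 55, 'z': 45, 'c': 44}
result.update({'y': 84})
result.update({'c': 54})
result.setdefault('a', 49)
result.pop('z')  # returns 45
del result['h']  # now {'y': 84, 'c': 54, 'a': 49}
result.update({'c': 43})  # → {'y': 84, 'c': 43, 'a': 49}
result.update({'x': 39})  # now {'y': 84, 'c': 43, 'a': 49, 'x': 39}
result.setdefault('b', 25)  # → 25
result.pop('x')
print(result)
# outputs {'y': 84, 'c': 43, 'a': 49, 'b': 25}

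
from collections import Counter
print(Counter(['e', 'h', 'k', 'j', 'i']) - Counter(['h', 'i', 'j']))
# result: Counter({'e': 1, 'k': 1})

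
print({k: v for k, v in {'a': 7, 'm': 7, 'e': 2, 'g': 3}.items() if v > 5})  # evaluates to {'a': 7, 'm': 7}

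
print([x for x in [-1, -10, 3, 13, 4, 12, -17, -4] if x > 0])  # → [3, 13, 4, 12]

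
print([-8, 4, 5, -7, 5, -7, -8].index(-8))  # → 0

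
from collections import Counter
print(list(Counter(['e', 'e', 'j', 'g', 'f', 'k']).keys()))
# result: ['e', 'j', 'g', 'f', 'k']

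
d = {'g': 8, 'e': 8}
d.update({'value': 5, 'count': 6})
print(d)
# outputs {'g': 8, 'e': 8, 'value': 5, 'count': 6}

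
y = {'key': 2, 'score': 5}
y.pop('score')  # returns 5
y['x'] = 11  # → {'key': 2, 'x': 11}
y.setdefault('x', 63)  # 11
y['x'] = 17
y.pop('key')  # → 2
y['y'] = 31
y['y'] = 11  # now {'x': 17, 'y': 11}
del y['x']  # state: {'y': 11}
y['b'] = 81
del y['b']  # {'y': 11}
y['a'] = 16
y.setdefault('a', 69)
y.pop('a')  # 16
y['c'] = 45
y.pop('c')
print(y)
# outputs {'y': 11}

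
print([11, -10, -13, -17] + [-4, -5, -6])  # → [11, -10, -13, -17, -4, -5, -6]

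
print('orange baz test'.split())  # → ['orange', 'baz', 'test']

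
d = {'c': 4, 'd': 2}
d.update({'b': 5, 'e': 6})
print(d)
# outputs {'c': 4, 'd': 2, 'b': 5, 'e': 6}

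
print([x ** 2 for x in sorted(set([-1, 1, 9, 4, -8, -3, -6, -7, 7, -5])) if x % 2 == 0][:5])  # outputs [64, 36, 16]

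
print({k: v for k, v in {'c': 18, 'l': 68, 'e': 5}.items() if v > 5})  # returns {'c': 18, 'l': 68}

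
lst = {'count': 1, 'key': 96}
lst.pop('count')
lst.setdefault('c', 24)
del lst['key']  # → {'c': 24}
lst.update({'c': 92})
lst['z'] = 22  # {'c': 92, 'z': 22}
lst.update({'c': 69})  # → {'c': 69, 'z': 22}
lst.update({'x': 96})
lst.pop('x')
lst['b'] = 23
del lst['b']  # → {'c': 69, 'z': 22}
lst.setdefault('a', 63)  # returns 63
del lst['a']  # {'c': 69, 'z': 22}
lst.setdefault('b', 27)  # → 27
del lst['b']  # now {'c': 69, 'z': 22}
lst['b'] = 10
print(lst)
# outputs {'c': 69, 'z': 22, 'b': 10}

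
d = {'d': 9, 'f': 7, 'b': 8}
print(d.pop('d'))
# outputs 9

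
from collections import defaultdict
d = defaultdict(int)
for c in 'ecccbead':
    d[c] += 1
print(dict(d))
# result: {'e': 2, 'c': 3, 'b': 1, 'a': 1, 'd': 1}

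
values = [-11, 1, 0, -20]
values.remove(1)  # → [-11, 0, -20]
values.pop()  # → -20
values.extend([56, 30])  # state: [-11, 0, 56, 30]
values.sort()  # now [-11, 0, 30, 56]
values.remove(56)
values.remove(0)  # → [-11, 30]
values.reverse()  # [30, -11]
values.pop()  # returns -11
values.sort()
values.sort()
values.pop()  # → 30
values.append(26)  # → [26]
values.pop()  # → 26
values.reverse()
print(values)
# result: []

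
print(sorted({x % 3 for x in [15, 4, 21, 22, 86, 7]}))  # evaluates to [0, 1, 2]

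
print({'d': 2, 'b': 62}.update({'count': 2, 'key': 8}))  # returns None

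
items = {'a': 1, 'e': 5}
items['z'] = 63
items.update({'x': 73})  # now {'a': 1, 'e': 5, 'z': 63, 'x': 73}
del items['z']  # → {'a': 1, 'e': 5, 'x': 73}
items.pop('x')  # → 73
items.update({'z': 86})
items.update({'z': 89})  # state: {'a': 1, 'e': 5, 'z': 89}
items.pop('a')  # 1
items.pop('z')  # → 89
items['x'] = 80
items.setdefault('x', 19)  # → 80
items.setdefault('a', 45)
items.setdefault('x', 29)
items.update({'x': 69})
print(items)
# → {'e': 5, 'x': 69, 'a': 45}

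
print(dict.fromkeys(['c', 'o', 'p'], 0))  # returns {'c': 0, 'o': 0, 'p': 0}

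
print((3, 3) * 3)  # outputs (3, 3, 3, 3, 3, 3)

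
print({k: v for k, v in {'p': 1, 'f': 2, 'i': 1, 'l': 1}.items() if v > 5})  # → {}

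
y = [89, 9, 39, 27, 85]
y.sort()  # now [9, 27, 39, 85, 89]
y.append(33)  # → [9, 27, 39, 85, 89, 33]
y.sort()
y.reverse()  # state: [89, 85, 39, 33, 27, 9]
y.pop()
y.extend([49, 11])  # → [89, 85, 39, 33, 27, 49, 11]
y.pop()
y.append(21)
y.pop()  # 21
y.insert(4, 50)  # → [89, 85, 39, 33, 50, 27, 49]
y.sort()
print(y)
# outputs [27, 33, 39, 49, 50, 85, 89]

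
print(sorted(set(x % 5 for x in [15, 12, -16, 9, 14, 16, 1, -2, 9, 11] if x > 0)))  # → [0, 1, 2, 4]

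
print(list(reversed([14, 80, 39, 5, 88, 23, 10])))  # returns [10, 23, 88, 5, 39, 80, 14]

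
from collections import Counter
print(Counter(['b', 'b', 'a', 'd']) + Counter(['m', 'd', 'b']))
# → Counter({'b': 3, 'd': 2, 'a': 1, 'm': 1})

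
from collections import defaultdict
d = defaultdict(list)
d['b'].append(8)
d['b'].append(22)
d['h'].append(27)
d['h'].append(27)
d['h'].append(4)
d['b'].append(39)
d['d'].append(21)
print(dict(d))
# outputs {'b': [8, 22, 39], 'h': [27, 27, 4], 'd': [21]}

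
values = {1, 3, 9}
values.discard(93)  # {1, 3, 9}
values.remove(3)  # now {1, 9}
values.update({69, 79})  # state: {1, 9, 69, 79}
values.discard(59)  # {1, 9, 69, 79}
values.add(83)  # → {1, 9, 69, 79, 83}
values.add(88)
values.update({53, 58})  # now {1, 9, 53, 58, 69, 79, 83, 88}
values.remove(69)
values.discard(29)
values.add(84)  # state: {1, 9, 53, 58, 79, 83, 84, 88}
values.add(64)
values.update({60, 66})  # {1, 9, 53, 58, 60, 64, 66, 79, 83, 84, 88}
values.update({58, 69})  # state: {1, 9, 53, 58, 60, 64, 66, 69, 79, 83, 84, 88}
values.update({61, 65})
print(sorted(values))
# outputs [1, 9, 53, 58, 60, 61, 64, 65, 66, 69, 79, 83, 84, 88]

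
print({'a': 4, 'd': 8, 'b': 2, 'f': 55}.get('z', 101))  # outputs 101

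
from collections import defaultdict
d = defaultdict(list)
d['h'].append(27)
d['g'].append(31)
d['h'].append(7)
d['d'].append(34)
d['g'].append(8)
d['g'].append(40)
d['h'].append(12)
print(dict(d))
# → {'h': [27, 7, 12], 'g': [31, 8, 40], 'd': [34]}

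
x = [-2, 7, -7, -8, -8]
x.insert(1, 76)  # [-2, 76, 7, -7, -8, -8]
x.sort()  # [-8, -8, -7, -2, 7, 76]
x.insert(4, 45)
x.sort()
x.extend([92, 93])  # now [-8, -8, -7, -2, 7, 45, 76, 92, 93]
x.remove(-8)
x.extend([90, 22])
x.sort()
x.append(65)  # [-8, -7, -2, 7, 22, 45, 76, 90, 92, 93, 65]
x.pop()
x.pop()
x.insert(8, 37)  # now [-8, -7, -2, 7, 22, 45, 76, 90, 37, 92]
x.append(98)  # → [-8, -7, -2, 7, 22, 45, 76, 90, 37, 92, 98]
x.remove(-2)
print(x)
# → [-8, -7, 7, 22, 45, 76, 90, 37, 92, 98]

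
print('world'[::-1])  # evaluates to dlrow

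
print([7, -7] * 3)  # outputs [7, -7, 7, -7, 7, -7]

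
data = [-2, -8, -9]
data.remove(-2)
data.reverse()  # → [-9, -8]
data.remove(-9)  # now [-8]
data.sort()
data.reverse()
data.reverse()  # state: [-8]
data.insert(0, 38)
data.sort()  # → [-8, 38]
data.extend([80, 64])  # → [-8, 38, 80, 64]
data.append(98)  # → [-8, 38, 80, 64, 98]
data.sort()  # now [-8, 38, 64, 80, 98]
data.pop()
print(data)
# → [-8, 38, 64, 80]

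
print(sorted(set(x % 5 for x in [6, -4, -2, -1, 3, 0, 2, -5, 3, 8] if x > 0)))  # [1, 2, 3]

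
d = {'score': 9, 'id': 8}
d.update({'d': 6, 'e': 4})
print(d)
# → {'score': 9, 'id': 8, 'd': 6, 'e': 4}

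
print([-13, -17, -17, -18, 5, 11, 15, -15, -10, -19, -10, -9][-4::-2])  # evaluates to [-10, 15, 5, -17, -13]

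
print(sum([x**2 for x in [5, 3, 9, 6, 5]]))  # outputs 176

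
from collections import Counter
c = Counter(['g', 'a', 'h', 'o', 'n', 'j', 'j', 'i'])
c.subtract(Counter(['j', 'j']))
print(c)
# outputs Counter({'g': 1, 'a': 1, 'h': 1, 'o': 1, 'n': 1, 'i': 1, 'j': 0})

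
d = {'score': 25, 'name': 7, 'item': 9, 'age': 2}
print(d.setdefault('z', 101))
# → 101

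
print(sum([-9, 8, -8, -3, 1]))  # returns -11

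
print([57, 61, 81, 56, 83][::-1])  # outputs [83, 56, 81, 61, 57]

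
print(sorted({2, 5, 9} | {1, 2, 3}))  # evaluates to [1, 2, 3, 5, 9]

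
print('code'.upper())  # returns CODE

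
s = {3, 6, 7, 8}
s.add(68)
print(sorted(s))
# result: [3, 6, 7, 8, 68]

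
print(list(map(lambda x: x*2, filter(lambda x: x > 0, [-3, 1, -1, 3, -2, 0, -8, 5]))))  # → [2, 6, 10]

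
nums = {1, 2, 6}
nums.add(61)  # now {1, 2, 6, 61}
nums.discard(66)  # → {1, 2, 6, 61}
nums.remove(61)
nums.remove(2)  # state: {1, 6}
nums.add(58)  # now {1, 6, 58}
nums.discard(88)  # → {1, 6, 58}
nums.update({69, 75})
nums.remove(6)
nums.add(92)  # {1, 58, 69, 75, 92}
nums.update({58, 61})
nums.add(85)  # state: {1, 58, 61, 69, 75, 85, 92}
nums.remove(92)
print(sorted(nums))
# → [1, 58, 61, 69, 75, 85]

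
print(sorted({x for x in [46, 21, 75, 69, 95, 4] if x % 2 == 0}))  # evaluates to [4, 46]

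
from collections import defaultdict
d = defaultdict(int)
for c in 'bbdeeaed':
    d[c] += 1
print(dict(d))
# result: {'b': 2, 'd': 2, 'e': 3, 'a': 1}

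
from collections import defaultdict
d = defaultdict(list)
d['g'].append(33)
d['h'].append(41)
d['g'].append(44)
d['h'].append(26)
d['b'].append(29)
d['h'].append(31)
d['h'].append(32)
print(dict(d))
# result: {'g': [33, 44], 'h': [41, 26, 31, 32], 'b': [29]}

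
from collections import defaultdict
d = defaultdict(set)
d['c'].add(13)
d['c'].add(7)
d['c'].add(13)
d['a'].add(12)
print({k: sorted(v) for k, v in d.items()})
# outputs {'c': [7, 13], 'a': [12]}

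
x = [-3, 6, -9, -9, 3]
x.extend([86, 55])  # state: [-3, 6, -9, -9, 3, 86, 55]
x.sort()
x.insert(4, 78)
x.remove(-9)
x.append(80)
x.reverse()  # [80, 86, 55, 6, 78, 3, -3, -9]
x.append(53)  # [80, 86, 55, 6, 78, 3, -3, -9, 53]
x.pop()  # 53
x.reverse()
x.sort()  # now [-9, -3, 3, 6, 55, 78, 80, 86]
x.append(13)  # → [-9, -3, 3, 6, 55, 78, 80, 86, 13]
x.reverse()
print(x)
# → [13, 86, 80, 78, 55, 6, 3, -3, -9]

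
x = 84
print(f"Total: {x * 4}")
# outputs Total: 336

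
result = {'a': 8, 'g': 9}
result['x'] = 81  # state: {'a': 8, 'g': 9, 'x': 81}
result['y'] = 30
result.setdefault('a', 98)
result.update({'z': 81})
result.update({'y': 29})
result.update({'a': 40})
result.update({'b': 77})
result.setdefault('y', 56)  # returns 29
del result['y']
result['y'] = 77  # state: {'a': 40, 'g': 9, 'x': 81, 'z': 81, 'b': 77, 'y': 77}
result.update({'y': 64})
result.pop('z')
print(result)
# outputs {'a': 40, 'g': 9, 'x': 81, 'b': 77, 'y': 64}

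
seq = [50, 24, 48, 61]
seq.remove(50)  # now [24, 48, 61]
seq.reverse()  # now [61, 48, 24]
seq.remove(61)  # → [48, 24]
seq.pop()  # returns 24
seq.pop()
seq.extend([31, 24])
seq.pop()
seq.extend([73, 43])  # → [31, 73, 43]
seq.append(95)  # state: [31, 73, 43, 95]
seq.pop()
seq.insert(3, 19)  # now [31, 73, 43, 19]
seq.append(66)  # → [31, 73, 43, 19, 66]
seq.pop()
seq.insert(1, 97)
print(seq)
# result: [31, 97, 73, 43, 19]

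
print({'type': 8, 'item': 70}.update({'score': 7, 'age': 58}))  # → None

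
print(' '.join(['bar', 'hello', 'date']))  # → bar hello date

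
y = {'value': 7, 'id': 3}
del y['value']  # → {'id': 3}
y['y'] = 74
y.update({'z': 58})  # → {'id': 3, 'y': 74, 'z': 58}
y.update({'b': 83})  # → {'id': 3, 'y': 74, 'z': 58, 'b': 83}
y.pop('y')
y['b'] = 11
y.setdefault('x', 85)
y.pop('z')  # 58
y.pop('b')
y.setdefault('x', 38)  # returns 85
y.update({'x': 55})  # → {'id': 3, 'x': 55}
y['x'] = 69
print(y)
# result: {'id': 3, 'x': 69}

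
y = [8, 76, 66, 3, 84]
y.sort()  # [3, 8, 66, 76, 84]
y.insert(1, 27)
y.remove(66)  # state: [3, 27, 8, 76, 84]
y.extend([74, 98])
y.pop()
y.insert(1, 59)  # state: [3, 59, 27, 8, 76, 84, 74]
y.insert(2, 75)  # [3, 59, 75, 27, 8, 76, 84, 74]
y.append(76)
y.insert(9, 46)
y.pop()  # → 46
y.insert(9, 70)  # [3, 59, 75, 27, 8, 76, 84, 74, 76, 70]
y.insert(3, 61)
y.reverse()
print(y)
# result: [70, 76, 74, 84, 76, 8, 27, 61, 75, 59, 3]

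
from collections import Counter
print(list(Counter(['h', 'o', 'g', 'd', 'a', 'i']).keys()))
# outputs ['h', 'o', 'g', 'd', 'a', 'i']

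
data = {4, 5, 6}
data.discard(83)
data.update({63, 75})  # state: {4, 5, 6, 63, 75}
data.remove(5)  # {4, 6, 63, 75}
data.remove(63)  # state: {4, 6, 75}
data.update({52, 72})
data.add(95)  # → {4, 6, 52, 72, 75, 95}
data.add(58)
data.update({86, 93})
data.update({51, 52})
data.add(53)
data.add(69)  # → {4, 6, 51, 52, 53, 58, 69, 72, 75, 86, 93, 95}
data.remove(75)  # {4, 6, 51, 52, 53, 58, 69, 72, 86, 93, 95}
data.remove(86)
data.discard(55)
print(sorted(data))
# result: [4, 6, 51, 52, 53, 58, 69, 72, 93, 95]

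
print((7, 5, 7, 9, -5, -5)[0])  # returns 7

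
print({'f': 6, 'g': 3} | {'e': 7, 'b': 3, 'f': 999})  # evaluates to {'f': 999, 'g': 3, 'e': 7, 'b': 3}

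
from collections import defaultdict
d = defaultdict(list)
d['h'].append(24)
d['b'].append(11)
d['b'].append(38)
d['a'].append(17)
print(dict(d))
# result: {'h': [24], 'b': [11, 38], 'a': [17]}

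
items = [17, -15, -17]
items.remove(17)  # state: [-15, -17]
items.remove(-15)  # [-17]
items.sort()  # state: [-17]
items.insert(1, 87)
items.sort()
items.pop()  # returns 87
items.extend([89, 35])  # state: [-17, 89, 35]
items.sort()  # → [-17, 35, 89]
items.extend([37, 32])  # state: [-17, 35, 89, 37, 32]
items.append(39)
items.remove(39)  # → [-17, 35, 89, 37, 32]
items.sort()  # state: [-17, 32, 35, 37, 89]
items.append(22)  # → [-17, 32, 35, 37, 89, 22]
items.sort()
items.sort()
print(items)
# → [-17, 22, 32, 35, 37, 89]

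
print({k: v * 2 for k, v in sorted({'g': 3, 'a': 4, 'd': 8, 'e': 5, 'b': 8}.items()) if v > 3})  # {'a': 8, 'b': 16, 'd': 16, 'e': 10}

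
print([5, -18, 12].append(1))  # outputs None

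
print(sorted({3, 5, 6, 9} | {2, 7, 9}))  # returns [2, 3, 5, 6, 7, 9]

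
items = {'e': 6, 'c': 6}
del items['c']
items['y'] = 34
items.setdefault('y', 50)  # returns 34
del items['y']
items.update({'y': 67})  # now {'e': 6, 'y': 67}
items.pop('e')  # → 6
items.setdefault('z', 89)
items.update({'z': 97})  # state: {'y': 67, 'z': 97}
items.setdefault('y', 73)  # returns 67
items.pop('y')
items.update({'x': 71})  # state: {'z': 97, 'x': 71}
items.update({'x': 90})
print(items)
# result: {'z': 97, 'x': 90}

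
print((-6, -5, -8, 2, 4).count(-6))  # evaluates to 1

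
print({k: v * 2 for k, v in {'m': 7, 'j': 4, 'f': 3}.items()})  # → {'m': 14, 'j': 8, 'f': 6}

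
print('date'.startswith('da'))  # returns True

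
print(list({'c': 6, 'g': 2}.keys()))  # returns ['c', 'g']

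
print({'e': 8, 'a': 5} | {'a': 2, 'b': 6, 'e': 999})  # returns {'e': 999, 'a': 2, 'b': 6}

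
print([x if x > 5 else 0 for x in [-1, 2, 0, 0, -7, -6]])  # [0, 0, 0, 0, 0, 0]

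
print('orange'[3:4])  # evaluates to n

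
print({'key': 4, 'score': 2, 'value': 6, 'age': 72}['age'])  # 72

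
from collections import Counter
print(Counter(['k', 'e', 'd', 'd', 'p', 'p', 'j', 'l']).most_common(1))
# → [('d', 2)]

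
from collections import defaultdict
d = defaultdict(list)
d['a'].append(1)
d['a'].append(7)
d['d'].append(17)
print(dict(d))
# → {'a': [1, 7], 'd': [17]}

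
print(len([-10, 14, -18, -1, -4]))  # 5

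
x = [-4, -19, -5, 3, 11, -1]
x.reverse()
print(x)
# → [-1, 11, 3, -5, -19, -4]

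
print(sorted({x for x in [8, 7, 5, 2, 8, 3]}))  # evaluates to [2, 3, 5, 7, 8]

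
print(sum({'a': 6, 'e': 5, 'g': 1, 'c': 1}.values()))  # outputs 13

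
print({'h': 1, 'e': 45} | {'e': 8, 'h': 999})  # {'h': 999, 'e': 8}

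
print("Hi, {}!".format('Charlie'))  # Hi, Charlie!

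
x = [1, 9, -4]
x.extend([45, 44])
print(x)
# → [1, 9, -4, 45, 44]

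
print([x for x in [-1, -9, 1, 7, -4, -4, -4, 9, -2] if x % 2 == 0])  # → [-4, -4, -4, -2]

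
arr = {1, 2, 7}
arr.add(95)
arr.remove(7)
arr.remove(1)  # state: {2, 95}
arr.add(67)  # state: {2, 67, 95}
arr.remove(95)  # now {2, 67}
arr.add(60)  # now {2, 60, 67}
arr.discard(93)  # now {2, 60, 67}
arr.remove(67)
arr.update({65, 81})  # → {2, 60, 65, 81}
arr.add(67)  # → {2, 60, 65, 67, 81}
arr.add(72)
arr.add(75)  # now {2, 60, 65, 67, 72, 75, 81}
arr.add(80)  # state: {2, 60, 65, 67, 72, 75, 80, 81}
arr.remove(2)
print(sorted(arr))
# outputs [60, 65, 67, 72, 75, 80, 81]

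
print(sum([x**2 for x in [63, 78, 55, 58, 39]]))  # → 17963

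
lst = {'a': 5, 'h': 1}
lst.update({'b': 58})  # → {'a': 5, 'h': 1, 'b': 58}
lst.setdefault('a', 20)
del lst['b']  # {'a': 5, 'h': 1}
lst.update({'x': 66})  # {'a': 5, 'h': 1, 'x': 66}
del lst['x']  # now {'a': 5, 'h': 1}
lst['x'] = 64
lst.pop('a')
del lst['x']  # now {'h': 1}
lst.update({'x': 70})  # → {'h': 1, 'x': 70}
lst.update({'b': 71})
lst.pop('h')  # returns 1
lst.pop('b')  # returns 71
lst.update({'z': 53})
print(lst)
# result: {'x': 70, 'z': 53}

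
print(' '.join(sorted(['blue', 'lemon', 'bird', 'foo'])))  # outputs bird blue foo lemon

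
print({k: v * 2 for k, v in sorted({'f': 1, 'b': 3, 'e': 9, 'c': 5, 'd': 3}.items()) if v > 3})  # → {'c': 10, 'e': 18}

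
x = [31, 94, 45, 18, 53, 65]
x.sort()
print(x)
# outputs [18, 31, 45, 53, 65, 94]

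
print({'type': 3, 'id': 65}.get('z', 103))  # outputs 103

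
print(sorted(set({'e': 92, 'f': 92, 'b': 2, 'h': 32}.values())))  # [2, 32, 92]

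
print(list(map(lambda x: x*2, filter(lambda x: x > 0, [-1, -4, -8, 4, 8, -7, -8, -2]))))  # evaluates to [8, 16]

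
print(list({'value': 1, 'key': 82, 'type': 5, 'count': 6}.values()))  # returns [1, 82, 5, 6]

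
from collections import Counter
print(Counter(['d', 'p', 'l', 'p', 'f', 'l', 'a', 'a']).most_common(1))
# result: [('p', 2)]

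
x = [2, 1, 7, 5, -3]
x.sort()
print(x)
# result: [-3, 1, 2, 5, 7]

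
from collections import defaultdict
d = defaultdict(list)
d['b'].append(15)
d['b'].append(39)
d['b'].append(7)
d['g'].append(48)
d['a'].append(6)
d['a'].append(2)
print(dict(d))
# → {'b': [15, 39, 7], 'g': [48], 'a': [6, 2]}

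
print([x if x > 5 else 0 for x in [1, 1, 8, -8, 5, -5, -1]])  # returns [0, 0, 8, 0, 0, 0, 0]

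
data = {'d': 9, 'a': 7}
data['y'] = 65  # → {'d': 9, 'a': 7, 'y': 65}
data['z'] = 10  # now {'d': 9, 'a': 7, 'y': 65, 'z': 10}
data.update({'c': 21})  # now {'d': 9, 'a': 7, 'y': 65, 'z': 10, 'c': 21}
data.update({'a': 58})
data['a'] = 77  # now {'d': 9, 'a': 77, 'y': 65, 'z': 10, 'c': 21}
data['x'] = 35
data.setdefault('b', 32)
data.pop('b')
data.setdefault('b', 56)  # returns 56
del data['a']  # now {'d': 9, 'y': 65, 'z': 10, 'c': 21, 'x': 35, 'b': 56}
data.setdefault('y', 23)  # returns 65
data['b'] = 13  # {'d': 9, 'y': 65, 'z': 10, 'c': 21, 'x': 35, 'b': 13}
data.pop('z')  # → 10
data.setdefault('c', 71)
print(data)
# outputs {'d': 9, 'y': 65, 'c': 21, 'x': 35, 'b': 13}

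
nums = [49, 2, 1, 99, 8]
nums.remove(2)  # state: [49, 1, 99, 8]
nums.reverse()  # [8, 99, 1, 49]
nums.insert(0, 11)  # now [11, 8, 99, 1, 49]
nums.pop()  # 49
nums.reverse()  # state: [1, 99, 8, 11]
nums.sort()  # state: [1, 8, 11, 99]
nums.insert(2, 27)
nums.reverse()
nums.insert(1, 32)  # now [99, 32, 11, 27, 8, 1]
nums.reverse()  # [1, 8, 27, 11, 32, 99]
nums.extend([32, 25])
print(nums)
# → [1, 8, 27, 11, 32, 99, 32, 25]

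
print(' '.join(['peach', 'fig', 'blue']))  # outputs peach fig blue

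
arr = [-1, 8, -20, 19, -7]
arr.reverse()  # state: [-7, 19, -20, 8, -1]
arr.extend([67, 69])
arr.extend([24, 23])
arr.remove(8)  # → [-7, 19, -20, -1, 67, 69, 24, 23]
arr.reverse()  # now [23, 24, 69, 67, -1, -20, 19, -7]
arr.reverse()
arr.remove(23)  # [-7, 19, -20, -1, 67, 69, 24]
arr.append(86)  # [-7, 19, -20, -1, 67, 69, 24, 86]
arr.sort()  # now [-20, -7, -1, 19, 24, 67, 69, 86]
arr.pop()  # 86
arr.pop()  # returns 69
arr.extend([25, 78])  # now [-20, -7, -1, 19, 24, 67, 25, 78]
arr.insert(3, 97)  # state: [-20, -7, -1, 97, 19, 24, 67, 25, 78]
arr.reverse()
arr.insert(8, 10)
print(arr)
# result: [78, 25, 67, 24, 19, 97, -1, -7, 10, -20]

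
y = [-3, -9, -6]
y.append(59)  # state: [-3, -9, -6, 59]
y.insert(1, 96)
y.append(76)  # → [-3, 96, -9, -6, 59, 76]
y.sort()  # [-9, -6, -3, 59, 76, 96]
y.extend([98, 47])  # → [-9, -6, -3, 59, 76, 96, 98, 47]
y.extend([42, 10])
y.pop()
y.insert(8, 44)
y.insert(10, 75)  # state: [-9, -6, -3, 59, 76, 96, 98, 47, 44, 42, 75]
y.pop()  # 75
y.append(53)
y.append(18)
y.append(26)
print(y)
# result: [-9, -6, -3, 59, 76, 96, 98, 47, 44, 42, 53, 18, 26]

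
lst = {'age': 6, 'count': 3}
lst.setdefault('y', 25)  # 25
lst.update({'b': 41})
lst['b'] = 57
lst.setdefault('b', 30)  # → 57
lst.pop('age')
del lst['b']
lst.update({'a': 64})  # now {'count': 3, 'y': 25, 'a': 64}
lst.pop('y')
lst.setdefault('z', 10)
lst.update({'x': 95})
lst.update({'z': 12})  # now {'count': 3, 'a': 64, 'z': 12, 'x': 95}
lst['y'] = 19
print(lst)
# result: {'count': 3, 'a': 64, 'z': 12, 'x': 95, 'y': 19}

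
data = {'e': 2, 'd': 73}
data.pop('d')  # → 73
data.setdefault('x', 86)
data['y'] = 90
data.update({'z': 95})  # {'e': 2, 'x': 86, 'y': 90, 'z': 95}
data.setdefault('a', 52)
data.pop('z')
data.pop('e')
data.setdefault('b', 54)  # 54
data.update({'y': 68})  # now {'x': 86, 'y': 68, 'a': 52, 'b': 54}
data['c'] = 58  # {'x': 86, 'y': 68, 'a': 52, 'b': 54, 'c': 58}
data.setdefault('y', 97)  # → 68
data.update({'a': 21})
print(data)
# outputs {'x': 86, 'y': 68, 'a': 21, 'b': 54, 'c': 58}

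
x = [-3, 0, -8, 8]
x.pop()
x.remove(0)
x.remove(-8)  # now [-3]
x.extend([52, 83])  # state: [-3, 52, 83]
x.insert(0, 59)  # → [59, -3, 52, 83]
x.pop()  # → 83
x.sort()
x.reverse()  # [59, 52, -3]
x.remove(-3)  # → [59, 52]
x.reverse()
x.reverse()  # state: [59, 52]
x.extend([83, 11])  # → [59, 52, 83, 11]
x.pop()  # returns 11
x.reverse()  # [83, 52, 59]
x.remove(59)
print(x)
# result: [83, 52]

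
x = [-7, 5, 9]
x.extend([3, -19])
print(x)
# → [-7, 5, 9, 3, -19]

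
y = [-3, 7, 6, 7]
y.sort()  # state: [-3, 6, 7, 7]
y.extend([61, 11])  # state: [-3, 6, 7, 7, 61, 11]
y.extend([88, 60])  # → [-3, 6, 7, 7, 61, 11, 88, 60]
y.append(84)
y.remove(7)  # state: [-3, 6, 7, 61, 11, 88, 60, 84]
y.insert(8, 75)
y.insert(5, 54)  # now [-3, 6, 7, 61, 11, 54, 88, 60, 84, 75]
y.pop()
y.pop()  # 84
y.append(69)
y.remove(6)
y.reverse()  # [69, 60, 88, 54, 11, 61, 7, -3]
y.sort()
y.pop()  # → 88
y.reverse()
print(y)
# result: [69, 61, 60, 54, 11, 7, -3]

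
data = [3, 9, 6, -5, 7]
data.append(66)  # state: [3, 9, 6, -5, 7, 66]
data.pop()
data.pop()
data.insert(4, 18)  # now [3, 9, 6, -5, 18]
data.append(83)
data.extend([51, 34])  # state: [3, 9, 6, -5, 18, 83, 51, 34]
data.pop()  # 34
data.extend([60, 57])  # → [3, 9, 6, -5, 18, 83, 51, 60, 57]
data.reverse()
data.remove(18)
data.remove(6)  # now [57, 60, 51, 83, -5, 9, 3]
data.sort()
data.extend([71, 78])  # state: [-5, 3, 9, 51, 57, 60, 83, 71, 78]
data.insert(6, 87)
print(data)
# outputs [-5, 3, 9, 51, 57, 60, 87, 83, 71, 78]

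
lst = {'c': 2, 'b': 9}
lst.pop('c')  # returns 2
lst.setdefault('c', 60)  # 60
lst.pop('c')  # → 60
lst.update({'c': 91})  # {'b': 9, 'c': 91}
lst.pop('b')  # 9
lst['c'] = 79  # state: {'c': 79}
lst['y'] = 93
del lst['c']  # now {'y': 93}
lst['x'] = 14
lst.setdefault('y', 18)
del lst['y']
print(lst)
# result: {'x': 14}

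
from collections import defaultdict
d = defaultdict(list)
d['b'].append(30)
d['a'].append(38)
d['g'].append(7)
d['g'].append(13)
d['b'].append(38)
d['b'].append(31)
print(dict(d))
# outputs {'b': [30, 38, 31], 'a': [38], 'g': [7, 13]}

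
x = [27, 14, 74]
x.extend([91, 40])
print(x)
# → [27, 14, 74, 91, 40]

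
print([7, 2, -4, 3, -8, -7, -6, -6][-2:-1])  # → [-6]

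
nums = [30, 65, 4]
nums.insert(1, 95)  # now [30, 95, 65, 4]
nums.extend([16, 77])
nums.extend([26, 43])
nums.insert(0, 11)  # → [11, 30, 95, 65, 4, 16, 77, 26, 43]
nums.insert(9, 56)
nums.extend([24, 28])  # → [11, 30, 95, 65, 4, 16, 77, 26, 43, 56, 24, 28]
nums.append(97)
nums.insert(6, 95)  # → [11, 30, 95, 65, 4, 16, 95, 77, 26, 43, 56, 24, 28, 97]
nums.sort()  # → [4, 11, 16, 24, 26, 28, 30, 43, 56, 65, 77, 95, 95, 97]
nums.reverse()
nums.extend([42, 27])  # [97, 95, 95, 77, 65, 56, 43, 30, 28, 26, 24, 16, 11, 4, 42, 27]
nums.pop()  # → 27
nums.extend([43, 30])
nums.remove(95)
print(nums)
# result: [97, 95, 77, 65, 56, 43, 30, 28, 26, 24, 16, 11, 4, 42, 43, 30]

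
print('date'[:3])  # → dat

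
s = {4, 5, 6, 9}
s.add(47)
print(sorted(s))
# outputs [4, 5, 6, 9, 47]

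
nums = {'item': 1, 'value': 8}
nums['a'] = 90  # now {'item': 1, 'value': 8, 'a': 90}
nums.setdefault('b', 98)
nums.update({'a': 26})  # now {'item': 1, 'value': 8, 'a': 26, 'b': 98}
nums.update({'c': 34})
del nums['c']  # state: {'item': 1, 'value': 8, 'a': 26, 'b': 98}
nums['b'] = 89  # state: {'item': 1, 'value': 8, 'a': 26, 'b': 89}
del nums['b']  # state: {'item': 1, 'value': 8, 'a': 26}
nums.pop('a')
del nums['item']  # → {'value': 8}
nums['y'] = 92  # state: {'value': 8, 'y': 92}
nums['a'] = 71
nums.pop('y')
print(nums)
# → {'value': 8, 'a': 71}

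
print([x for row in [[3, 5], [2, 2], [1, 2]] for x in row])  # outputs [3, 5, 2, 2, 1, 2]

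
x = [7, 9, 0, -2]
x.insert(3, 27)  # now [7, 9, 0, 27, -2]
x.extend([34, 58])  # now [7, 9, 0, 27, -2, 34, 58]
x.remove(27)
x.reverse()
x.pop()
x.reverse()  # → [9, 0, -2, 34, 58]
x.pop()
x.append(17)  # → [9, 0, -2, 34, 17]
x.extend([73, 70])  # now [9, 0, -2, 34, 17, 73, 70]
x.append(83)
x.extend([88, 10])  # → [9, 0, -2, 34, 17, 73, 70, 83, 88, 10]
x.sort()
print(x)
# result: [-2, 0, 9, 10, 17, 34, 70, 73, 83, 88]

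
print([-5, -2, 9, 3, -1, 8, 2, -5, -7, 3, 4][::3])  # [-5, 3, 2, 3]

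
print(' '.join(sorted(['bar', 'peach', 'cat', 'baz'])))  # bar baz cat peach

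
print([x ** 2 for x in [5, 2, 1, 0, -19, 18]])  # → [25, 4, 1, 0, 361, 324]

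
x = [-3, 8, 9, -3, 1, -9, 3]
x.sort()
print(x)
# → [-9, -3, -3, 1, 3, 8, 9]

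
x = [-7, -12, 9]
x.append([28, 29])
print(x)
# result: [-7, -12, 9, [28, 29]]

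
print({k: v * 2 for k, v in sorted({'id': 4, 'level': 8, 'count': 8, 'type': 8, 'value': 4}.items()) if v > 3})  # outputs {'count': 16, 'id': 8, 'level': 16, 'type': 16, 'value': 8}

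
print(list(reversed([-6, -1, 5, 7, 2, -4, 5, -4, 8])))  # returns [8, -4, 5, -4, 2, 7, 5, -1, -6]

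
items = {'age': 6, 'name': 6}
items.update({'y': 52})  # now {'age': 6, 'name': 6, 'y': 52}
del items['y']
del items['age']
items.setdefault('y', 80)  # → 80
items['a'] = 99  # {'name': 6, 'y': 80, 'a': 99}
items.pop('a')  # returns 99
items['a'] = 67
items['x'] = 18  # {'name': 6, 'y': 80, 'a': 67, 'x': 18}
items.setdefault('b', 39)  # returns 39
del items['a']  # {'name': 6, 'y': 80, 'x': 18, 'b': 39}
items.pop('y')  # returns 80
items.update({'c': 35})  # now {'name': 6, 'x': 18, 'b': 39, 'c': 35}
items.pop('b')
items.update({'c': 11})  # {'name': 6, 'x': 18, 'c': 11}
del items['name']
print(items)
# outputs {'x': 18, 'c': 11}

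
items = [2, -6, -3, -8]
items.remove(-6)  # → [2, -3, -8]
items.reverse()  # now [-8, -3, 2]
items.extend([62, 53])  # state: [-8, -3, 2, 62, 53]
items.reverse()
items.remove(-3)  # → [53, 62, 2, -8]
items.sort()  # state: [-8, 2, 53, 62]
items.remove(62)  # [-8, 2, 53]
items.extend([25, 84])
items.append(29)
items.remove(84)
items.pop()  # 29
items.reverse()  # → [25, 53, 2, -8]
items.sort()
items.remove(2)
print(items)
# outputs [-8, 25, 53]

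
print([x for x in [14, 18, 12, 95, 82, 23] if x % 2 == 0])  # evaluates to [14, 18, 12, 82]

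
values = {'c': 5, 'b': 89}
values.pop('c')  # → 5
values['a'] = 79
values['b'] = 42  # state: {'b': 42, 'a': 79}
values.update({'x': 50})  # {'b': 42, 'a': 79, 'x': 50}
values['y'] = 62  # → {'b': 42, 'a': 79, 'x': 50, 'y': 62}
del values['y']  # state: {'b': 42, 'a': 79, 'x': 50}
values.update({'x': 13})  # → {'b': 42, 'a': 79, 'x': 13}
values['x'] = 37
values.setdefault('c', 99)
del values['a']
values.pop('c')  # 99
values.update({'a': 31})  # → {'b': 42, 'x': 37, 'a': 31}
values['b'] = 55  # {'b': 55, 'x': 37, 'a': 31}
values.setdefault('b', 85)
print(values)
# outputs {'b': 55, 'x': 37, 'a': 31}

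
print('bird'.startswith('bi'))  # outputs True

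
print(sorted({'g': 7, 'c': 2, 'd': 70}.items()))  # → [('c', 2), ('d', 70), ('g', 7)]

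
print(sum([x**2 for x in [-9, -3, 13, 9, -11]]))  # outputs 461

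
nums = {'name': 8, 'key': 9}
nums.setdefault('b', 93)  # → 93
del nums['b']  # {'name': 8, 'key': 9}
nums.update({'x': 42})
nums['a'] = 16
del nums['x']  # {'name': 8, 'key': 9, 'a': 16}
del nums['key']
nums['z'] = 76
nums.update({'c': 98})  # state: {'name': 8, 'a': 16, 'z': 76, 'c': 98}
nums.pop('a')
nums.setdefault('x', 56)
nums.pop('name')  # 8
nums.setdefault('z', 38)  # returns 76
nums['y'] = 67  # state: {'z': 76, 'c': 98, 'x': 56, 'y': 67}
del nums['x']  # {'z': 76, 'c': 98, 'y': 67}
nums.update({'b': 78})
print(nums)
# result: {'z': 76, 'c': 98, 'y': 67, 'b': 78}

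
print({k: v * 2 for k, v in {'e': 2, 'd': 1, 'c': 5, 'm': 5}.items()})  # {'e': 4, 'd': 2, 'c': 10, 'm': 10}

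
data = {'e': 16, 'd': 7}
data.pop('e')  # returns 16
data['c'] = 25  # {'d': 7, 'c': 25}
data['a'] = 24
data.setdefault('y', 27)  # 27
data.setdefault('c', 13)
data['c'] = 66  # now {'d': 7, 'c': 66, 'a': 24, 'y': 27}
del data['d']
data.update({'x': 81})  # {'c': 66, 'a': 24, 'y': 27, 'x': 81}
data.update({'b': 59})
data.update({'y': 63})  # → {'c': 66, 'a': 24, 'y': 63, 'x': 81, 'b': 59}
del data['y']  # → {'c': 66, 'a': 24, 'x': 81, 'b': 59}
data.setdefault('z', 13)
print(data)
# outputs {'c': 66, 'a': 24, 'x': 81, 'b': 59, 'z': 13}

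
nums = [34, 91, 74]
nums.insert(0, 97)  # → [97, 34, 91, 74]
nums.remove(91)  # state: [97, 34, 74]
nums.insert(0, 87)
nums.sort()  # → [34, 74, 87, 97]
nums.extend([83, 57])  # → [34, 74, 87, 97, 83, 57]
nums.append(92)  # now [34, 74, 87, 97, 83, 57, 92]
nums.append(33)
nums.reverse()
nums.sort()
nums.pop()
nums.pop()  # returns 92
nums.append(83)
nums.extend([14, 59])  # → [33, 34, 57, 74, 83, 87, 83, 14, 59]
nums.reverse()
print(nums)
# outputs [59, 14, 83, 87, 83, 74, 57, 34, 33]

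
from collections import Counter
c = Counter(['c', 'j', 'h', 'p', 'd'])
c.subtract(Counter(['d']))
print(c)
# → Counter({'c': 1, 'j': 1, 'h': 1, 'p': 1, 'd': 0})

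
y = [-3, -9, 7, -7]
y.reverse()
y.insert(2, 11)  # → [-7, 7, 11, -9, -3]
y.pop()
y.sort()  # [-9, -7, 7, 11]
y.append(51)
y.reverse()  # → [51, 11, 7, -7, -9]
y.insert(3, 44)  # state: [51, 11, 7, 44, -7, -9]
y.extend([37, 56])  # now [51, 11, 7, 44, -7, -9, 37, 56]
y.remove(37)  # [51, 11, 7, 44, -7, -9, 56]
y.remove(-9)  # [51, 11, 7, 44, -7, 56]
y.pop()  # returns 56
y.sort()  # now [-7, 7, 11, 44, 51]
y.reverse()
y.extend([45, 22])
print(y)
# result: [51, 44, 11, 7, -7, 45, 22]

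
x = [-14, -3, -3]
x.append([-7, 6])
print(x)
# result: [-14, -3, -3, [-7, 6]]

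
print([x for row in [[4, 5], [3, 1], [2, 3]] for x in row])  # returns [4, 5, 3, 1, 2, 3]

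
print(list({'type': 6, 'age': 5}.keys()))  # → ['type', 'age']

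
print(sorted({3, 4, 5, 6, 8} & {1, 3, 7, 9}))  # [3]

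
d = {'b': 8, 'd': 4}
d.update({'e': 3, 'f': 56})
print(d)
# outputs {'b': 8, 'd': 4, 'e': 3, 'f': 56}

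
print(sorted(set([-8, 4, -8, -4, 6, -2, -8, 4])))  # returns [-8, -4, -2, 4, 6]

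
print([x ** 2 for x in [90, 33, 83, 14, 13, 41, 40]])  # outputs [8100, 1089, 6889, 196, 169, 1681, 1600]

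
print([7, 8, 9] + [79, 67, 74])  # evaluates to [7, 8, 9, 79, 67, 74]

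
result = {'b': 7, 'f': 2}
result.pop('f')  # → 2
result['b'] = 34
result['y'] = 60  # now {'b': 34, 'y': 60}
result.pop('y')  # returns 60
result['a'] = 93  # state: {'b': 34, 'a': 93}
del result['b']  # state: {'a': 93}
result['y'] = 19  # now {'a': 93, 'y': 19}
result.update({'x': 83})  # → {'a': 93, 'y': 19, 'x': 83}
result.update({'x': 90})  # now {'a': 93, 'y': 19, 'x': 90}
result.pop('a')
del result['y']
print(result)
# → {'x': 90}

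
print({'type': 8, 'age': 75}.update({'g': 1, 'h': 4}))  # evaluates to None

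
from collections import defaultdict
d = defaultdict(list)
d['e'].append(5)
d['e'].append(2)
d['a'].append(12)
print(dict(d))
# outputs {'e': [5, 2], 'a': [12]}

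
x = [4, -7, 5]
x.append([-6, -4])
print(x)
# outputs [4, -7, 5, [-6, -4]]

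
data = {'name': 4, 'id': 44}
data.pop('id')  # 44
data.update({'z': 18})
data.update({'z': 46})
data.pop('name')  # 4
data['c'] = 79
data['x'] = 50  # {'z': 46, 'c': 79, 'x': 50}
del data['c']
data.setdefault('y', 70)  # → 70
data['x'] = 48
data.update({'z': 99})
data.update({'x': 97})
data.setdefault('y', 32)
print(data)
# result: {'z': 99, 'x': 97, 'y': 70}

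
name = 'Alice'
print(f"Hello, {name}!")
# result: Hello, Alice!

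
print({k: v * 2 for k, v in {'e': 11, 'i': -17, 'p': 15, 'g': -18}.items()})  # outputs {'e': 22, 'i': -34, 'p': 30, 'g': -36}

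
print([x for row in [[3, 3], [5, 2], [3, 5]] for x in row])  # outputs [3, 3, 5, 2, 3, 5]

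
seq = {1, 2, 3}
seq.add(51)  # {1, 2, 3, 51}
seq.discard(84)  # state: {1, 2, 3, 51}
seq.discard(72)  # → {1, 2, 3, 51}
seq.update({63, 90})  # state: {1, 2, 3, 51, 63, 90}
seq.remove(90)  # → {1, 2, 3, 51, 63}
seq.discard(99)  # {1, 2, 3, 51, 63}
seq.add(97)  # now {1, 2, 3, 51, 63, 97}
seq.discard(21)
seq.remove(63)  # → {1, 2, 3, 51, 97}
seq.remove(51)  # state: {1, 2, 3, 97}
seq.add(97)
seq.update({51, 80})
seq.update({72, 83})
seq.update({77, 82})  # {1, 2, 3, 51, 72, 77, 80, 82, 83, 97}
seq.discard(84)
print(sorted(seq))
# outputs [1, 2, 3, 51, 72, 77, 80, 82, 83, 97]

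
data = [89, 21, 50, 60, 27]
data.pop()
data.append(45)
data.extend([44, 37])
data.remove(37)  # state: [89, 21, 50, 60, 45, 44]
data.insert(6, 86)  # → [89, 21, 50, 60, 45, 44, 86]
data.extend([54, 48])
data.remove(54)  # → [89, 21, 50, 60, 45, 44, 86, 48]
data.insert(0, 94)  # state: [94, 89, 21, 50, 60, 45, 44, 86, 48]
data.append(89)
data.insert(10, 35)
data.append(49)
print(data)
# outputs [94, 89, 21, 50, 60, 45, 44, 86, 48, 89, 35, 49]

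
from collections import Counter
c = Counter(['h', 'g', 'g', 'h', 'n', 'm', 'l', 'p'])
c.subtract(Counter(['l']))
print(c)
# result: Counter({'h': 2, 'g': 2, 'n': 1, 'm': 1, 'p': 1, 'l': 0})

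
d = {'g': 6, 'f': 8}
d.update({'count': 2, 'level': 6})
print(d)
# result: {'g': 6, 'f': 8, 'count': 2, 'level': 6}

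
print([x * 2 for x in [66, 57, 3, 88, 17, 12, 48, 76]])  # [132, 114, 6, 176, 34, 24, 96, 152]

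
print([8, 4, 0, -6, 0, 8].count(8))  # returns 2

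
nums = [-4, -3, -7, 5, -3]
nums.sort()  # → [-7, -4, -3, -3, 5]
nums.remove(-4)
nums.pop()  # 5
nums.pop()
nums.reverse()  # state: [-3, -7]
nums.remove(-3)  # [-7]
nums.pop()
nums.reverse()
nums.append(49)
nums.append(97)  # [49, 97]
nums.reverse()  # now [97, 49]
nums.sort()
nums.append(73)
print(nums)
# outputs [49, 97, 73]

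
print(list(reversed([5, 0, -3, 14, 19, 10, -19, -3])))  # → [-3, -19, 10, 19, 14, -3, 0, 5]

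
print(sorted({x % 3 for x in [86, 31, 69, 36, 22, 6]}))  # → [0, 1, 2]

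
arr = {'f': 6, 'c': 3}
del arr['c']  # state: {'f': 6}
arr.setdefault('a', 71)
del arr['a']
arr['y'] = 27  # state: {'f': 6, 'y': 27}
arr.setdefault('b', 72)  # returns 72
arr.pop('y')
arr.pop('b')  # 72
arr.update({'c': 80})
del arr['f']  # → {'c': 80}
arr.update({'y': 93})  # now {'c': 80, 'y': 93}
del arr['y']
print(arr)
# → {'c': 80}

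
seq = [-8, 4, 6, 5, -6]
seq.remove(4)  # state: [-8, 6, 5, -6]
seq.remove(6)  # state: [-8, 5, -6]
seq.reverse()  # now [-6, 5, -8]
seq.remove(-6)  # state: [5, -8]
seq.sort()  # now [-8, 5]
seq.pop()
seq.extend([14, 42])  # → [-8, 14, 42]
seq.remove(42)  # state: [-8, 14]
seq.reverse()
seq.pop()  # -8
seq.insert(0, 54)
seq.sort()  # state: [14, 54]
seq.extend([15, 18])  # [14, 54, 15, 18]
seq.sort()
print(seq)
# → [14, 15, 18, 54]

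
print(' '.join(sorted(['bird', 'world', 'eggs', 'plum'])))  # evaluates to bird eggs plum world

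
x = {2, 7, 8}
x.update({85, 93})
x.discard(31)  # {2, 7, 8, 85, 93}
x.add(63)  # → {2, 7, 8, 63, 85, 93}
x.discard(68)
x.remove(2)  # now {7, 8, 63, 85, 93}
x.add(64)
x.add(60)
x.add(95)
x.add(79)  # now {7, 8, 60, 63, 64, 79, 85, 93, 95}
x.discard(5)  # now {7, 8, 60, 63, 64, 79, 85, 93, 95}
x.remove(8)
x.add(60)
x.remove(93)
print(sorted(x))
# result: [7, 60, 63, 64, 79, 85, 95]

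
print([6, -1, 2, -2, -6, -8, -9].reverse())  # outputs None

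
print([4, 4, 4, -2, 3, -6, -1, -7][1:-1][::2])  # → [4, -2, -6]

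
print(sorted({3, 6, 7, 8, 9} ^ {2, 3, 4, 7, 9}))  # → [2, 4, 6, 8]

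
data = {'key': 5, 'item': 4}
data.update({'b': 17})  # {'key': 5, 'item': 4, 'b': 17}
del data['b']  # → {'key': 5, 'item': 4}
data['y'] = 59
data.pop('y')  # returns 59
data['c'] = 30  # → {'key': 5, 'item': 4, 'c': 30}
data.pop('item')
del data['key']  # {'c': 30}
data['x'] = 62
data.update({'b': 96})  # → {'c': 30, 'x': 62, 'b': 96}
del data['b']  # {'c': 30, 'x': 62}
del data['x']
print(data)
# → {'c': 30}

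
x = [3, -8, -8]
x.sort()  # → [-8, -8, 3]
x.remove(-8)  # [-8, 3]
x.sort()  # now [-8, 3]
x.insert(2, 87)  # [-8, 3, 87]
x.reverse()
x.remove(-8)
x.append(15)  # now [87, 3, 15]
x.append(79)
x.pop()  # 79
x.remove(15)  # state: [87, 3]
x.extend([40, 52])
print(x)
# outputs [87, 3, 40, 52]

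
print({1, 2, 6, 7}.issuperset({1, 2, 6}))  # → True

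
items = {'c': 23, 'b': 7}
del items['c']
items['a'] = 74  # {'b': 7, 'a': 74}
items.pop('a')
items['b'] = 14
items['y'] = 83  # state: {'b': 14, 'y': 83}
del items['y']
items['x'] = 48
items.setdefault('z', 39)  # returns 39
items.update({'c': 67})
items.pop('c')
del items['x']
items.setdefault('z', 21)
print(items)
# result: {'b': 14, 'z': 39}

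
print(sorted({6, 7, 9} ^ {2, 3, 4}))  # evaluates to [2, 3, 4, 6, 7, 9]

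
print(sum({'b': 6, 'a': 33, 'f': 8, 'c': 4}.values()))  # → 51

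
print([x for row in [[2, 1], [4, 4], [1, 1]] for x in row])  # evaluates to [2, 1, 4, 4, 1, 1]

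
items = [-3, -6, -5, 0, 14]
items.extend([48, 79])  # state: [-3, -6, -5, 0, 14, 48, 79]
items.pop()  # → 79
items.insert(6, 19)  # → [-3, -6, -5, 0, 14, 48, 19]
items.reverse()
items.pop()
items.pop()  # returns -6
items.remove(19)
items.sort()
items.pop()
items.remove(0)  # [-5, 14]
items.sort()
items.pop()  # 14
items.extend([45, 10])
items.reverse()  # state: [10, 45, -5]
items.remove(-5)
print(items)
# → [10, 45]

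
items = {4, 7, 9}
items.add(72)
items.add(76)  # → {4, 7, 9, 72, 76}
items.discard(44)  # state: {4, 7, 9, 72, 76}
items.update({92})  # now {4, 7, 9, 72, 76, 92}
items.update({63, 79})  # {4, 7, 9, 63, 72, 76, 79, 92}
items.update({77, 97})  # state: {4, 7, 9, 63, 72, 76, 77, 79, 92, 97}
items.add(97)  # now {4, 7, 9, 63, 72, 76, 77, 79, 92, 97}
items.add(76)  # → {4, 7, 9, 63, 72, 76, 77, 79, 92, 97}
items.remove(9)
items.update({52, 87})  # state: {4, 7, 52, 63, 72, 76, 77, 79, 87, 92, 97}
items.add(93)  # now {4, 7, 52, 63, 72, 76, 77, 79, 87, 92, 93, 97}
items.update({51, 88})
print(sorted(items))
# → [4, 7, 51, 52, 63, 72, 76, 77, 79, 87, 88, 92, 93, 97]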